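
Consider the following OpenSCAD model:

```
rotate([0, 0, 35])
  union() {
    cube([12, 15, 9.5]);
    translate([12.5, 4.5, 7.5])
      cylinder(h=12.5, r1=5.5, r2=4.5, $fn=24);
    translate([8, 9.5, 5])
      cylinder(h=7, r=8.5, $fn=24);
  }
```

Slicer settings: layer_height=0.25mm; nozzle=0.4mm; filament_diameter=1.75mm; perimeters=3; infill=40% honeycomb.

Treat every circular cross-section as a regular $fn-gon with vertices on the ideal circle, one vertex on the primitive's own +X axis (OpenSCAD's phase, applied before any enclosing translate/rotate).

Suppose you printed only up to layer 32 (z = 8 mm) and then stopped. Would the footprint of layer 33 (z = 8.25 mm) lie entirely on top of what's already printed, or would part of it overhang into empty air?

Compare the two slices. At z = 8: the cube (footprint 12×15) is included at this height (area 180.00 mm²); the cone at (12.5, 4.5) (r1=5.5→r2=4.5) has section circumradius 5.460 here — a regular 24-gon (area = (24/2)·5.460²·sin(360°/24) = 92.59 mm²); the r=8.5 cylinder at (8, 9.5) contributes a regular 24-gon of circumradius 8.5 (area = (24/2)·8.500²·sin(360°/24) = 224.40 mm²); Merging all regions: the regions partially overlap — summed areas 496.99 mm² minus the doubly-counted overlap 214.75 mm² gives 282.24 mm² — area = 282.24 mm²; (rotated 35° about Z; rotation is an isometry so areas/perimeters/island counts are preserved). At z = 8.25: the 12×15 cube contributes its full rectangle (area 180.00 mm²); the cone at (12.5, 4.5) contributes a regular 24-gon of circumradius 5.440 (interpolated between r1=5.5 and r2=4.5 at t=0.060) (area = (24/2)·5.440²·sin(360°/24) = 91.91 mm²); the r=8.5 cylinder at (8, 9.5) contributes a regular 24-gon of circumradius 8.5 (area = (24/2)·8.500²·sin(360°/24) = 224.40 mm²); Merging all regions: the regions partially overlap — summed areas 496.31 mm² minus the doubly-counted overlap 214.39 mm² gives 281.92 mm² — area = 281.92 mm²; (rotated 35° about Z; rotation is an isometry so areas/perimeters/island counts are preserved). Checking containment: the cross-section at z = 8.25 is a subset of the cross-section at z = 8.

entirely on top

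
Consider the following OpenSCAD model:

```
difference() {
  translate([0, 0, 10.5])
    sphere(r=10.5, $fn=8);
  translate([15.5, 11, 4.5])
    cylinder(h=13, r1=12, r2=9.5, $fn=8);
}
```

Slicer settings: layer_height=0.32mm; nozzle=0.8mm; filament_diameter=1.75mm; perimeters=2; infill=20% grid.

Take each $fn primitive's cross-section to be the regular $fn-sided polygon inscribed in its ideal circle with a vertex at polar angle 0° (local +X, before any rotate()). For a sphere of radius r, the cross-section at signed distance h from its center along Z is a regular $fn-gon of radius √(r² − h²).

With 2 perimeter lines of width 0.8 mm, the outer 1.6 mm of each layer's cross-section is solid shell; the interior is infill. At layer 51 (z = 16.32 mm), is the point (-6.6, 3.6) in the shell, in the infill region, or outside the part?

shell

At z = 16.32 mm: the sphere: section is a regular 8-gon, circumradius = √(r²−h²) = √(10.5²−5.82²) = 8.739; the cone at (15.5, 11): at t=0.909 of its height the radius interpolates to r₁+(r₂−r₁)t = 9.727, giving a regular 8-gon of that circumradius; Taking the first minus the rest: starting from the r=10.5 sphere, the cone at (15.5, 11) misses the remaining region (no effect) — 1 connected region. Overall, the cross-section is a single solid region. The nearest boundary edge runs (-8.74, 0.00)→(-6.18, 6.18); distance from the point to it = 0.60 mm. The point is inside the cross-section, 0.60 mm from the nearest boundary — within the 1.6 mm shell band (2 × 0.8).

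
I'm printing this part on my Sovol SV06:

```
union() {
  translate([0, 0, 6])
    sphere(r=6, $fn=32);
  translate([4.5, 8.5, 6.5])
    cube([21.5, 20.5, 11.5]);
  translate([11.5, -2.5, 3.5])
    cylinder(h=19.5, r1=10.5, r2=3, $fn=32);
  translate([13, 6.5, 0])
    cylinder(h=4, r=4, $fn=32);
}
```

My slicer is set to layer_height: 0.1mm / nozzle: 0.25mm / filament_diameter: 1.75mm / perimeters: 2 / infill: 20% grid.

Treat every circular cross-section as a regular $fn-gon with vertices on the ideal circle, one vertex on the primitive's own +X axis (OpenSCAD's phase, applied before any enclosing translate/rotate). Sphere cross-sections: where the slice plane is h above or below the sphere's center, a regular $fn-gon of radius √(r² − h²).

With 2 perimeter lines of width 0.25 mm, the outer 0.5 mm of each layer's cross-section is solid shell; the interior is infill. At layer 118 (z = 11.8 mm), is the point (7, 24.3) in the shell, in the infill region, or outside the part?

infill

At z = 11.8 mm: the r=6 sphere slices to a regular 32-gon of circumradius 1.536 (√(r²−h²) with h=5.8 from center); the 21.5×20.5 cube at (4.5, 8.5) contributes its full rectangle; the cone at (11.5, -2.5): at t=0.426 of its height the radius interpolates to r₁+(r₂−r₁)t = 7.308, giving a regular 32-gon of that circumradius; the cylinder at (13, 6.5) is not intersected at this z (z outside [0, 4]); Combining (union): the 3 present regions are separate (no shared area or edge), so areas and boundary lengths simply add and each stays a separate island — 3 connected regions. Overall, the cross-section has 3 separate islands. The nearest boundary edge runs (4.50, 8.50)→(4.50, 29.00); distance from the point to it = 2.50 mm. (Shell/infill is judged within the island containing the point — the largest one.) The point is inside the cross-section and 2.50 mm from the nearest boundary — more than the 0.5 mm shell width (2 × 0.25), so it's in the infill interior.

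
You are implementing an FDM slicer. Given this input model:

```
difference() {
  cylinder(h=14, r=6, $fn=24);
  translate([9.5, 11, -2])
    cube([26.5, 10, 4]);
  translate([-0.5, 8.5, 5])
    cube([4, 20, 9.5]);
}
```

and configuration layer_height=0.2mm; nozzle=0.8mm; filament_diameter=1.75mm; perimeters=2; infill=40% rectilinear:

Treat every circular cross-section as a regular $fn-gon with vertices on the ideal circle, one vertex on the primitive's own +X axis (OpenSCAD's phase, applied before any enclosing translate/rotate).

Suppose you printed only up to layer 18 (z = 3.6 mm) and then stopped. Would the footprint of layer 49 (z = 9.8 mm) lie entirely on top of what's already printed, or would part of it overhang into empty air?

Compare the two slices. At z = 3.6: the r=6 cylinder contributes a regular 24-gon of circumradius 6 (area = (24/2)·6.000²·sin(360°/24) = 111.81 mm²); the cube at (9.5, 11) is not intersected at this z (z outside [-2, 2]); the cube at (-0.5, 8.5) is not intersected at this z (z outside [5, 14.5]); Taking the first minus the rest: none of the subtracted shapes is present at this height, so the r=6 cylinder is unchanged — area = 111.81 mm². At z = 9.8: the r=6 cylinder gives a regular 24-gon of circumradius 6 (constant along its height) (area = (24/2)·6.000²·sin(360°/24) = 111.81 mm²); the cube at (9.5, 11) does not reach this height (z outside [-2, 2]); the cube at (-0.5, 8.5) (footprint 4×20) is included at this height (area 80.00 mm²); After the difference (first − rest): starting from the r=6 cylinder (111.81 mm²), the 4×20 cube at (-0.5, 8.5) misses the remaining region (no effect) — area = 111.81 mm². Checking containment: the cross-section at z = 9.8 is a subset of the cross-section at z = 3.6.

entirely on top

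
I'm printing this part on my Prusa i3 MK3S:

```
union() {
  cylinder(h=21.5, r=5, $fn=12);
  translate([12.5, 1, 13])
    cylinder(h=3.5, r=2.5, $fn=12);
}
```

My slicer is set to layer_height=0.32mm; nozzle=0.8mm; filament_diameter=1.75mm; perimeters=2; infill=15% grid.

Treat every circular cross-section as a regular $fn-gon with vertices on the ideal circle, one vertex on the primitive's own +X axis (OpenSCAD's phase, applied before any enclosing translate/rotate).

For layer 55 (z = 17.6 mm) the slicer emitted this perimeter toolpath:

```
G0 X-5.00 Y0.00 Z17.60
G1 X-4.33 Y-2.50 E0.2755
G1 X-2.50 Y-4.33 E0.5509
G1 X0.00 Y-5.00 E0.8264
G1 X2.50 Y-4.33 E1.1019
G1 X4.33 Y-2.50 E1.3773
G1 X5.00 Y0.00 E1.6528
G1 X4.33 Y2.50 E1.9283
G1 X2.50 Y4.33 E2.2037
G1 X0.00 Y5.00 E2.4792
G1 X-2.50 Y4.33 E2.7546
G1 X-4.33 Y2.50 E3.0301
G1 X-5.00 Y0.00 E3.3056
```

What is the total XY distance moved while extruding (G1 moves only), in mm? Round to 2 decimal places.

Sum the Euclidean lengths of each G1 segment: total = 31.06 mm.

31.06 mm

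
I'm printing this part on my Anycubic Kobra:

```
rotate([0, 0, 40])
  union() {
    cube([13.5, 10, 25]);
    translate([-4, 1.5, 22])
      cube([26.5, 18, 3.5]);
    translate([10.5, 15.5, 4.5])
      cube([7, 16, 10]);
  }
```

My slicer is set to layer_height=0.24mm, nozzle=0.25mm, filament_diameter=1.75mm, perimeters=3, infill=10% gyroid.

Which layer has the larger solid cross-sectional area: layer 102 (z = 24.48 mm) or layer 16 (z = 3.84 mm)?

layer 102 (z = 24.48 mm)

Layer 102 (z = 24.48): the 13.5×10 cube contributes its full rectangle (area 135.00 mm²); the 26.5×18 cube at (-4, 1.5) contributes its full rectangle (area 477.00 mm²); the cube at (10.5, 15.5) does not reach this height (z outside [4.5, 14.5]); Combining (union): the regions partially overlap — summed areas 612.00 mm² minus the doubly-counted overlap 114.75 mm² gives 497.25 mm² — area = 497.25 mm²; (whole slice rotated 40° about Z — lengths, areas and connectivity unchanged). So its area = 497.25 mm². Layer 16 (z = 3.84): the 13.5×10 cube contributes its full rectangle (area 135.00 mm²); the cube at (-4, 1.5) does not reach this height (z outside [22, 25.5]); the cube at (10.5, 15.5) is not intersected at this z (z outside [4.5, 14.5]); Combining (union): only the 13.5×10 cube is present, so the union is just that shape — area = 135.00 mm²; (rotated 40° about Z; rotation is an isometry so areas/perimeters/island counts are preserved). So its area = 135.00 mm². Layer 102 is larger (497.25 vs 135.00 mm²).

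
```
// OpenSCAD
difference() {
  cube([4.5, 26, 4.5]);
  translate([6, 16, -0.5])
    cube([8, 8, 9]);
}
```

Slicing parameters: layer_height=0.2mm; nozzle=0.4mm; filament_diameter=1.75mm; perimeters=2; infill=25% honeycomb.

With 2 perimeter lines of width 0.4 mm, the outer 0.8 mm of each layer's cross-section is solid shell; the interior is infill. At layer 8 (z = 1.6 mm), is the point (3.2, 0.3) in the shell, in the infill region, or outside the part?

At z = 1.6 mm: the cube is present — its section is the full 4.5×26 rectangle; the 8×8 cube at (6, 16) contributes its full rectangle; After the difference (first − rest): starting from the 4.5×26 cube, the 8×8 cube at (6, 16) misses the remaining region (no effect) — 1 connected region. Overall, the cross-section is a single solid region. The nearest boundary edge runs (4.50, 0.00)→(0.00, 0.00); distance from the point to it = 0.30 mm. The point is inside the cross-section, 0.30 mm from the nearest boundary — within the 0.8 mm shell band (2 × 0.4).

shell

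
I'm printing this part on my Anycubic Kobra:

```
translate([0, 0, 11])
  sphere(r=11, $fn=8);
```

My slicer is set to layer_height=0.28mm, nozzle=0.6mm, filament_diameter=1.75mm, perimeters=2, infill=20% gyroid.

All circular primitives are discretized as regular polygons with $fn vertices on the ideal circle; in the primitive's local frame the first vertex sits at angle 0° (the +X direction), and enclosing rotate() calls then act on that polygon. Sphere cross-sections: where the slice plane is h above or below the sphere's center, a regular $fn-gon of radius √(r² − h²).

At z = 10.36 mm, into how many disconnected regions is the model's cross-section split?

At z = 10.36 mm: the r=11 sphere contributes a regular 8-gon of circumradius √(11²−0.64²) = 10.981. The result has 1 disconnected region.

1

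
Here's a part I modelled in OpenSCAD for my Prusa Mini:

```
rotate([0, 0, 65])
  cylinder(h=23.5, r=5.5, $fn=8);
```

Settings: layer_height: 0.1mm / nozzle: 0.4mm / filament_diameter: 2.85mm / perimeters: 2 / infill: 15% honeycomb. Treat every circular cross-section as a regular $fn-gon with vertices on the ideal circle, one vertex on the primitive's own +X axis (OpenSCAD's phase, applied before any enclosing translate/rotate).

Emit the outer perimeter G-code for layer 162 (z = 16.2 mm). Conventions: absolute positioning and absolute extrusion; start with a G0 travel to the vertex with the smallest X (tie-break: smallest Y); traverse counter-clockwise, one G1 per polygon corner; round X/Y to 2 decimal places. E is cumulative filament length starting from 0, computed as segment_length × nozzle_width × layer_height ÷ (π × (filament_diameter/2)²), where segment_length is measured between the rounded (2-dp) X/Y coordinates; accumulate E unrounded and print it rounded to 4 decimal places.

G0 X-5.17 Y-1.88 Z16.20
G1 X-2.32 Y-4.98 E0.0264
G1 X1.88 Y-5.17 E0.0528
G1 X4.98 Y-2.32 E0.0792
G1 X5.17 Y1.88 E0.1055
G1 X2.32 Y4.98 E0.1319
G1 X-1.88 Y5.17 E0.1583
G1 X-4.98 Y2.32 E0.1847
G1 X-5.17 Y-1.88 E0.2111

At z = 16.2 mm: the r=5.5 cylinder contributes a regular 8-gon of circumradius 5.5; (whole slice rotated 65° about Z — lengths, areas and connectivity unchanged). The outline is a single polygon with 8 vertices. Extrusion per mm of travel: 0.4 × 0.1 / (π × 1.425²) = 0.006270. Accumulating E over each segment gives final E = 0.2111.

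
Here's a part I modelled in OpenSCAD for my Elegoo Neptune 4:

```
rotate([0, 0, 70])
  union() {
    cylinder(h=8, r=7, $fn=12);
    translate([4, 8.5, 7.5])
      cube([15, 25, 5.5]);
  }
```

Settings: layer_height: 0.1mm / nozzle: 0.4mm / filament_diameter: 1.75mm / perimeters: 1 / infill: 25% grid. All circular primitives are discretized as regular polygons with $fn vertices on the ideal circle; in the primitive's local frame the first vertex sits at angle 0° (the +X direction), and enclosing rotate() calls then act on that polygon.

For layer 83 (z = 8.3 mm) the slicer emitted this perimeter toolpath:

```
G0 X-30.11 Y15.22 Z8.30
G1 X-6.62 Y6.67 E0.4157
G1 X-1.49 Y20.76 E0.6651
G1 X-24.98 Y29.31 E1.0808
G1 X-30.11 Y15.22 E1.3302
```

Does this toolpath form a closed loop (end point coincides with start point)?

Start point (G0): (-30.11, 15.22). End point (last G1): the path returns to the start — closed.

yes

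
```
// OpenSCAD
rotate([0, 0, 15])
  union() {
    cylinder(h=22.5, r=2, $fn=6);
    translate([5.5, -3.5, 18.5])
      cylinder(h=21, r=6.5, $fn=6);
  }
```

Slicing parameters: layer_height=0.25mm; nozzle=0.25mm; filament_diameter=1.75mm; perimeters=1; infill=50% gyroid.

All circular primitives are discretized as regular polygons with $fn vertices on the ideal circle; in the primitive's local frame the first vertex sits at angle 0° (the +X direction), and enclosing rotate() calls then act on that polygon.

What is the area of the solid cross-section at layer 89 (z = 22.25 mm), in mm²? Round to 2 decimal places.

118.05 mm²

At z = 22.25 mm: the r=2 cylinder contributes a regular 6-gon of circumradius 2 (area = (6/2)·2.000²·sin(360°/6) = 10.39 mm²); the cylinder at (5.5, -3.5): section is a regular 6-gon, circumradius r=6.5 (area = (6/2)·6.500²·sin(360°/6) = 109.77 mm²); Combining (union): the regions partially overlap — summed areas 120.16 mm² minus the doubly-counted overlap 2.11 mm² gives 118.05 mm² — area = 118.05 mm²; (rotated 15° about Z; rotation is an isometry so areas/perimeters/island counts are preserved). Overall, the cross-section is a single solid region. Net area = 118.05 mm².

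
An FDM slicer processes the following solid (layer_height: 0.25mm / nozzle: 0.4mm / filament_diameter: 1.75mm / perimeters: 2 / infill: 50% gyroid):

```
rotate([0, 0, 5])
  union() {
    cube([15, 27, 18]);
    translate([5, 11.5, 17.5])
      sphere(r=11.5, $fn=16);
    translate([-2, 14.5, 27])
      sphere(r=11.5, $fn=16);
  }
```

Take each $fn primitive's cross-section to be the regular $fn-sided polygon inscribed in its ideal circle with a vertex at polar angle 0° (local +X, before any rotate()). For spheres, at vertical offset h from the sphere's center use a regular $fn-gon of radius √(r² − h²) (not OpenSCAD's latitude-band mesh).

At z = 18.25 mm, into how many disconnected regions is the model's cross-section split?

At z = 18.25 mm: the cube is not intersected at this z (z outside [0, 18]); the r=11.5 sphere at (5, 11.5) contributes a regular 16-gon of circumradius √(11.5²−0.75²) = 11.476; the r=11.5 sphere at (-2, 14.5) contributes a regular 16-gon of circumradius √(11.5²−8.75²) = 7.462; Taking the union: the regions partially overlap (shared area 127.15 mm²), so overlapping operands fuse into one piece — 1 connected region; (rotated 5° about Z; rotation is an isometry so areas/perimeters/island counts are preserved). The result has 1 disconnected region.

1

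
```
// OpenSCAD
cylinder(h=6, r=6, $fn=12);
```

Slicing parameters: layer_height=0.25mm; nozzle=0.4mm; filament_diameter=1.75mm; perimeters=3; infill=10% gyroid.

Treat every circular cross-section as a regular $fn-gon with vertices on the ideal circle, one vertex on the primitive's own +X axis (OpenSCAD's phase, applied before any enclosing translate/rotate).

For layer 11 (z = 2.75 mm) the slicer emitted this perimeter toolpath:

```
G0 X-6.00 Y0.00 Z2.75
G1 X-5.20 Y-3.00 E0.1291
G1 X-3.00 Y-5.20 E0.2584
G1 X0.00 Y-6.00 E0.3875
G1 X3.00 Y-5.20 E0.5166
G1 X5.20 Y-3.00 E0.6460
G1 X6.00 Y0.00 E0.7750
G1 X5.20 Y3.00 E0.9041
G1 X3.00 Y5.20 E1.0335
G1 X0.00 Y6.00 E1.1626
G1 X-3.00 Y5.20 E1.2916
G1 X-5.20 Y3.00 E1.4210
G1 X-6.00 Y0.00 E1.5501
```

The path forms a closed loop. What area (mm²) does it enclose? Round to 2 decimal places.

Apply the shoelace formula to the sequence of (X, Y) vertices; enclosed area = 108.08 mm².

108.08 mm²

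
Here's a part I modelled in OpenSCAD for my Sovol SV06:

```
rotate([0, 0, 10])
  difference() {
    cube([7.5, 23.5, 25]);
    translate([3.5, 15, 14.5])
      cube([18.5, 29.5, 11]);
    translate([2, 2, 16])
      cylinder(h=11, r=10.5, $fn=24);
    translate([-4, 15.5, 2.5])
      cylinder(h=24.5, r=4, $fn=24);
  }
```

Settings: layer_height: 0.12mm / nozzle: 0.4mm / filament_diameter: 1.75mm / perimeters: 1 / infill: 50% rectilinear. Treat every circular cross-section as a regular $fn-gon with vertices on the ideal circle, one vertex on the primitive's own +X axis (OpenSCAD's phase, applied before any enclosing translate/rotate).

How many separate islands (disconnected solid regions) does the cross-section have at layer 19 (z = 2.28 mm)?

At z = 2.28 mm: the cube (footprint 7.5×23.5) is included at this height; the cube at (3.5, 15) is not intersected at this z (z outside [14.5, 25.5]); the cylinder at (2, 2) is absent (z outside [16, 27]); the cylinder at (-4, 15.5) does not reach this height (z outside [2.5, 27]); Taking the first minus the rest: none of the subtracted shapes is present at this height, so the 7.5×23.5 cube is unchanged — 1 connected region; (whole slice rotated 10° about Z — lengths, areas and connectivity unchanged). Overall, the cross-section is a single solid region. Island count = 1.

1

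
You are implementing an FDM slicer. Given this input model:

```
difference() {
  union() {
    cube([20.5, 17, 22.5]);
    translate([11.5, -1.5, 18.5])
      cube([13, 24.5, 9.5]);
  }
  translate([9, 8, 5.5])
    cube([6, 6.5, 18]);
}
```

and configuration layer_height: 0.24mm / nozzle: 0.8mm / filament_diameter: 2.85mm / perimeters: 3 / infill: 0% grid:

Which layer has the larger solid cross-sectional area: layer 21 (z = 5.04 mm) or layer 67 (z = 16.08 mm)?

layer 21 (z = 5.04 mm)

Layer 21 (z = 5.04): the cube (footprint 20.5×17) is included at this height (area 348.50 mm²); the cube at (11.5, -1.5) does not reach this height (z outside [18.5, 28]); Taking the union: only the 20.5×17 cube is present, so the union is just that shape — area = 348.50 mm²; the cube at (9, 8) is absent (z outside [5.5, 23.5]); Subtracting the remaining from the first: none of the subtracted shapes is present at this height, so the result so far is unchanged — area = 348.50 mm². So its area = 348.50 mm². Layer 67 (z = 16.08): the cube (footprint 20.5×17) is included at this height (area 348.50 mm²); the cube at (11.5, -1.5) does not reach this height (z outside [18.5, 28]); Taking the union: only the 20.5×17 cube is present, so the union is just that shape — area = 348.50 mm²; the cube at (9, 8) is present — its section is the full 6×6.5 rectangle (area 39.00 mm²); Subtracting the remaining from the first: starting from the result so far (348.50 mm²), the 6×6.5 cube at (9, 8) lies wholly inside it (removes its full 39.00 mm² and its 25.00 mm outline becomes a hole wall) — area = 309.50 mm². So its area = 309.50 mm². Layer 21 is larger (348.50 vs 309.50 mm²).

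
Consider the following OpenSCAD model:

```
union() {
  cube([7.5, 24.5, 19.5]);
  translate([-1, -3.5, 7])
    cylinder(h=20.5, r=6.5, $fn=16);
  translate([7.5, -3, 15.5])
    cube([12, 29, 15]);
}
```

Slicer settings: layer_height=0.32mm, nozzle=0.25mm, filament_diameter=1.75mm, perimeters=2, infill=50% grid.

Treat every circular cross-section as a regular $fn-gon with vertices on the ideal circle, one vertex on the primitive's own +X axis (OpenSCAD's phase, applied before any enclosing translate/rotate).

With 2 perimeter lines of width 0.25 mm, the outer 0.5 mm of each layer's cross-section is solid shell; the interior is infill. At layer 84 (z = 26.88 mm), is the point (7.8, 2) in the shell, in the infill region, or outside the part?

shell

At z = 26.88 mm: the cube is absent (z outside [0, 19.5]); the cylinder at (-1, -3.5): section is a regular 16-gon, circumradius r=6.5; the 12×29 cube at (7.5, -3) contributes its full rectangle; Combining (union): the 2 present regions are separate (no shared area or edge), so areas and boundary lengths simply add and each stays a separate island — 2 connected regions. Overall, the cross-section has 2 separate islands. The nearest boundary edge runs (7.50, -3.00)→(7.50, 26.00); distance from the point to it = 0.30 mm. (Shell/infill is judged within the island containing the point — the largest one.) The point is inside the cross-section, 0.30 mm from the nearest boundary — within the 0.5 mm shell band (2 × 0.25).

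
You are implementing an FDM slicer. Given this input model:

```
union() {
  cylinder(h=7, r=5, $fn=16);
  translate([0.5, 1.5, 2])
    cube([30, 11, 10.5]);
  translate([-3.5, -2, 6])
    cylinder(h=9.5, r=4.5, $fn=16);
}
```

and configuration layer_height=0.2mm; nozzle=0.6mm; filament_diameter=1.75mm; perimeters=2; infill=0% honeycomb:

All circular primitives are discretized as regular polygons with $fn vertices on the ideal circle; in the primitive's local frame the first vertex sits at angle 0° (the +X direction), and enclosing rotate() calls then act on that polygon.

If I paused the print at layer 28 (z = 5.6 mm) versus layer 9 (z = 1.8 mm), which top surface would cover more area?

layer 28 (z = 5.6 mm)

Layer 28 (z = 5.6): the cylinder: section is a regular 16-gon, circumradius r=5 (area = (16/2)·5.000²·sin(360°/16) = 76.54 mm²); the cube at (0.5, 1.5) (footprint 30×11) is included at this height (area 330.00 mm²); the cylinder at (-3.5, -2) does not reach this height (z outside [6, 15.5]); Merging all regions: the regions partially overlap — summed areas 406.54 mm² minus the doubly-counted overlap 10.13 mm² gives 396.40 mm² — area = 396.40 mm². So its area = 396.40 mm². Layer 9 (z = 1.8): the r=5 cylinder gives a regular 16-gon of circumradius 5 (constant along its height) (area = (16/2)·5.000²·sin(360°/16) = 76.54 mm²); the cube at (0.5, 1.5) is absent (z outside [2, 12.5]); the cylinder at (-3.5, -2) is not intersected at this z (z outside [6, 15.5]); Merging all regions: only the r=5 cylinder is present, so the union is just that shape — area = 76.54 mm². So its area = 76.54 mm². Layer 28 is larger (396.40 vs 76.54 mm²).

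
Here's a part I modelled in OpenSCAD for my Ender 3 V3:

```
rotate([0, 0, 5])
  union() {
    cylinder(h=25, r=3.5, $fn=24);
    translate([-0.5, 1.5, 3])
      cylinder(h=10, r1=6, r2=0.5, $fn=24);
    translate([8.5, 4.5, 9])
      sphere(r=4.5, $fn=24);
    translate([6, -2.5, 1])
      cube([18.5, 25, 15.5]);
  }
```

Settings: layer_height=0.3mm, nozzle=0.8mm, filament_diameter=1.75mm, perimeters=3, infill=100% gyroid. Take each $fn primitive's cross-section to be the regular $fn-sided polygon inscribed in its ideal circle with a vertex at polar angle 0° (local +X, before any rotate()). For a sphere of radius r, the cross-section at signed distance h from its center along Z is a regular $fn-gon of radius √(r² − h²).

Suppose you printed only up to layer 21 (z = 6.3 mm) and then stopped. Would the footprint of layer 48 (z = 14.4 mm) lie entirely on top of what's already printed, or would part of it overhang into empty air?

Compare the two slices. At z = 6.3: the r=3.5 cylinder gives a regular 24-gon of circumradius 3.5 (constant along its height) (area = (24/2)·3.500²·sin(360°/24) = 38.05 mm²); the cone at (-0.5, 1.5) (r1=6→r2=0.5) has section circumradius 4.185 here — a regular 24-gon (area = (24/2)·4.185²·sin(360°/24) = 54.40 mm²); the r=4.5 sphere at (8.5, 4.5) slices to a regular 24-gon of circumradius 3.600 (√(r²−h²) with h=2.7 from center) (area = (24/2)·3.600²·sin(360°/24) = 40.25 mm²); the 18.5×25 cube at (6, -2.5) contributes its full rectangle (area 462.50 mm²); Combining (union): the regions partially overlap — summed areas 595.19 mm² minus the doubly-counted overlap 69.50 mm² gives 525.70 mm² — area = 525.70 mm²; (rotated 5° about Z; rotation is an isometry so areas/perimeters/island counts are preserved). At z = 14.4: the r=3.5 cylinder gives a regular 24-gon of circumradius 3.5 (constant along its height) (area = (24/2)·3.500²·sin(360°/24) = 38.05 mm²); the cone at (-0.5, 1.5) does not reach this height (z outside [3, 13]); the sphere at (8.5, 4.5) is not intersected at this z (|z−center|=5.400 > r=4.5); the cube at (6, -2.5) is present — its section is the full 18.5×25 rectangle (area 462.50 mm²); Taking the union: the 2 present regions are separate (no shared area or edge), so areas and boundary lengths simply add and each stays a separate island — area = 500.55 mm²; (whole slice rotated 5° about Z — lengths, areas and connectivity unchanged). Checking containment: the cross-section at z = 14.4 is a subset of the cross-section at z = 6.3.

entirely on top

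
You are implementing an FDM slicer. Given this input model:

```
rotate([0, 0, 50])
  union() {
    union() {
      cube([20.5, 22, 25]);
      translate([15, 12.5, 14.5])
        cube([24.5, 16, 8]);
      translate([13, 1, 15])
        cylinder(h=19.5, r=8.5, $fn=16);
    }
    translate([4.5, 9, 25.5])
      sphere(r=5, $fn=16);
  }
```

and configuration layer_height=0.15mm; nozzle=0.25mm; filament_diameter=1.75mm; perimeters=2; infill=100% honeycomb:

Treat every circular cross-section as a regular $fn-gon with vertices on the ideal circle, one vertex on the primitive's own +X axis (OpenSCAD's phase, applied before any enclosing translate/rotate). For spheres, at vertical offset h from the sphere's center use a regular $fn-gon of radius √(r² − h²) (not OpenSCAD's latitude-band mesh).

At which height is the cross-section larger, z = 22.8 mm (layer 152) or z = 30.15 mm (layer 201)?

layer 152 (z = 22.8 mm)

Layer 152 (z = 22.8): the cube is present — its section is the full 20.5×22 rectangle (area 451.00 mm²); the cube at (15, 12.5) is absent (z outside [14.5, 22.5]); the r=8.5 cylinder at (13, 1) contributes a regular 16-gon of circumradius 8.5 (area = (16/2)·8.500²·sin(360°/16) = 221.19 mm²); Merging all regions: the regions partially overlap — summed areas 672.19 mm² minus the doubly-counted overlap 124.20 mm² gives 547.99 mm² — area = 547.99 mm²; the r=5 sphere at (4.5, 9) slices to a regular 16-gon of circumradius 4.208 (√(r²−h²) with h=2.7 from center) (area = (16/2)·4.208²·sin(360°/16) = 54.22 mm²); Merging all regions: the r=5 sphere at (4.5, 9) lies entirely inside the result so far, so the union is just the result so far — area = 547.99 mm²; (rotated 50° about Z; rotation is an isometry so areas/perimeters/island counts are preserved). So its area = 547.99 mm². Layer 201 (z = 30.15): the cube is absent (z outside [0, 25]); the cube at (15, 12.5) is absent (z outside [14.5, 22.5]); the r=8.5 cylinder at (13, 1) contributes a regular 16-gon of circumradius 8.5 (area = (16/2)·8.500²·sin(360°/16) = 221.19 mm²); Combining (union): only the r=8.5 cylinder at (13, 1) is present, so the union is just that shape — area = 221.19 mm²; the sphere at (4.5, 9): section is a regular 16-gon, circumradius = √(r²−h²) = √(5²−4.65²) = 1.838 (area = (16/2)·1.838²·sin(360°/16) = 10.34 mm²); Taking the union: the 2 present regions are separate (no shared area or edge), so areas and boundary lengths simply add and each stays a separate island — area = 231.53 mm²; (rotated 50° about Z; rotation is an isometry so areas/perimeters/island counts are preserved). So its area = 231.53 mm². Layer 152 is larger (547.99 vs 231.53 mm²).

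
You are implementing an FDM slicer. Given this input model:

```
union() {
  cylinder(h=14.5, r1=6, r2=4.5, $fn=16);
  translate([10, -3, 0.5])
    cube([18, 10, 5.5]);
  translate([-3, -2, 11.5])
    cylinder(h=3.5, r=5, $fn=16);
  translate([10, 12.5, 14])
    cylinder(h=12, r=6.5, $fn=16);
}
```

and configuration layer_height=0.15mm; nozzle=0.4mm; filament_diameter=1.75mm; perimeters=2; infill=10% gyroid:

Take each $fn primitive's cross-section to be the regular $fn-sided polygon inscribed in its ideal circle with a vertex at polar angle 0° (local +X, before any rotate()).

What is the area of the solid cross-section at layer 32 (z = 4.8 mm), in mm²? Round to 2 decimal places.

At z = 4.8 mm: the cone contributes a regular 16-gon of circumradius 5.503 (interpolated between r1=6 and r2=4.5 at t=0.331) (area = (16/2)·5.503²·sin(360°/16) = 92.73 mm²); the cube at (10, -3) (footprint 18×10) is included at this height (area 180.00 mm²); the cylinder at (-3, -2) does not reach this height (z outside [11.5, 15]); the cylinder at (10, 12.5) is absent (z outside [14, 26]); Combining (union): the 2 present regions are separate (no shared area or edge), so areas and boundary lengths simply add and each stays a separate island — area = 272.73 mm². Overall, the cross-section has 2 separate islands. Net area = 272.73 mm².

272.73 mm²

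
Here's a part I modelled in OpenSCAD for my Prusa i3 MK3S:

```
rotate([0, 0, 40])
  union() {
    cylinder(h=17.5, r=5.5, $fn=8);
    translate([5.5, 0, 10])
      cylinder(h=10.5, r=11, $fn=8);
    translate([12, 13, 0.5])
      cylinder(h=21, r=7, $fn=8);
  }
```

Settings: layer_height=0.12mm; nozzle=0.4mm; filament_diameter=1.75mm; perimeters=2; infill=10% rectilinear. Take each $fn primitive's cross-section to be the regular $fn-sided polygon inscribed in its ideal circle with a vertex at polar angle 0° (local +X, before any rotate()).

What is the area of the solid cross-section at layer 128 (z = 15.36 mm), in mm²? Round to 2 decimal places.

465.53 mm²

At z = 15.36 mm: the cylinder: section is a regular 8-gon, circumradius r=5.5 (area = (8/2)·5.500²·sin(360°/8) = 85.56 mm²); the r=11 cylinder at (5.5, 0) contributes a regular 8-gon of circumradius 11 (area = (8/2)·11.000²·sin(360°/8) = 342.24 mm²); the r=7 cylinder at (12, 13) gives a regular 8-gon of circumradius 7 (constant along its height) (area = (8/2)·7.000²·sin(360°/8) = 138.59 mm²); Taking the union: the regions partially overlap — summed areas 566.39 mm² minus the doubly-counted overlap 100.86 mm² gives 465.53 mm² — area = 465.53 mm²; (rotated 40° about Z; rotation is an isometry so areas/perimeters/island counts are preserved). Overall, the cross-section is a single solid region. Net area = 465.53 mm².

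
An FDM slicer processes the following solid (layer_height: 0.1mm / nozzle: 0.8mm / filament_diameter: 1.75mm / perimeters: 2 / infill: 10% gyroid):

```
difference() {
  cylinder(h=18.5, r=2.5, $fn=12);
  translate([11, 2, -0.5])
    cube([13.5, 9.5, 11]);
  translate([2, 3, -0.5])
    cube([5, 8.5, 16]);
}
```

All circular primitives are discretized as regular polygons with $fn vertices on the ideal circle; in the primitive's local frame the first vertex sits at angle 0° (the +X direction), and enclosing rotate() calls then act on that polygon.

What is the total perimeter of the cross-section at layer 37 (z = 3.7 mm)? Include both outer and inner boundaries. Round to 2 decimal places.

15.53 mm

At z = 3.7 mm: the r=2.5 cylinder gives a regular 12-gon of circumradius 2.5 (constant along its height) (perimeter = 2·12·2.500·sin(180°/12) = 15.53 mm); the cube at (11, 2) is present — its section is the full 13.5×9.5 rectangle (perimeter 46.00 mm); the cube at (2, 3) is present — its section is the full 5×8.5 rectangle (perimeter 27.00 mm); Subtracting the remaining from the first: starting from the r=2.5 cylinder, the 13.5×9.5 cube at (11, 2) misses the remaining region (no effect); the 5×8.5 cube at (2, 3) misses the remaining region (no effect) — boundary = 15.53 mm. Overall, the cross-section is a single solid region. Total boundary length (outer) = 15.53 mm.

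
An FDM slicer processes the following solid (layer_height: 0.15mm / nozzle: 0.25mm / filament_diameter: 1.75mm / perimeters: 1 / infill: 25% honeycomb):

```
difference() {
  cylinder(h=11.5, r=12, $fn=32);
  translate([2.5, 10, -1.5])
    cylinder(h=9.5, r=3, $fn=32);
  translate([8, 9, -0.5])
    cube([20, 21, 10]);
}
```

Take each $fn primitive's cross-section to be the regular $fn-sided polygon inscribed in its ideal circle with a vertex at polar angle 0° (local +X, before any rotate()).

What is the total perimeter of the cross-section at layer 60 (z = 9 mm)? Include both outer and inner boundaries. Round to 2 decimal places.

At z = 9 mm: the cylinder: section is a regular 32-gon, circumradius r=12 (perimeter = 2·32·12.000·sin(180°/32) = 75.28 mm); the cylinder at (2.5, 10) is absent (z outside [-1.5, 8]); the cube at (8, 9) is present — its section is the full 20×21 rectangle (perimeter 82.00 mm); Subtracting the remaining from the first: starting from the r=12 cylinder, the 20×21 cube at (8, 9) misses the remaining region (no effect) — boundary = 75.28 mm. Overall, the cross-section is a single solid region. Total boundary length (outer) = 75.28 mm.

75.28 mm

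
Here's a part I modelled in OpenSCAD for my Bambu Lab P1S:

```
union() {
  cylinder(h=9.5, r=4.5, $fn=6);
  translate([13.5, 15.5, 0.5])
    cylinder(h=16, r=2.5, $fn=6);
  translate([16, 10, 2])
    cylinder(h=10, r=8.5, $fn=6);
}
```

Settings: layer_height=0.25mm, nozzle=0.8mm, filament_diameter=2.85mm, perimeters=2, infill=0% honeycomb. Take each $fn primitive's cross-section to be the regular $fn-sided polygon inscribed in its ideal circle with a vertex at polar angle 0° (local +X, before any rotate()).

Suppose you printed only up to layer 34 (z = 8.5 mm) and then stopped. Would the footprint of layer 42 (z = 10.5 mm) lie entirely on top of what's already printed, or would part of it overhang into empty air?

Compare the two slices. At z = 8.5: the r=4.5 cylinder contributes a regular 6-gon of circumradius 4.5 (area = (6/2)·4.500²·sin(360°/6) = 52.61 mm²); the r=2.5 cylinder at (13.5, 15.5) gives a regular 6-gon of circumradius 2.5 (constant along its height) (area = (6/2)·2.500²·sin(360°/6) = 16.24 mm²); the r=8.5 cylinder at (16, 10) gives a regular 6-gon of circumradius 8.5 (constant along its height) (area = (6/2)·8.500²·sin(360°/6) = 187.71 mm²); Merging all regions: the regions partially overlap — summed areas 256.56 mm² minus the doubly-counted overlap 15.43 mm² gives 241.13 mm² — area = 241.13 mm². At z = 10.5: the cylinder is absent (z outside [0, 9.5]); the r=2.5 cylinder at (13.5, 15.5) contributes a regular 6-gon of circumradius 2.5 (area = (6/2)·2.500²·sin(360°/6) = 16.24 mm²); the cylinder at (16, 10): section is a regular 6-gon, circumradius r=8.5 (area = (6/2)·8.500²·sin(360°/6) = 187.71 mm²); Merging all regions: the regions partially overlap — summed areas 203.95 mm² minus the doubly-counted overlap 15.43 mm² gives 188.52 mm² — area = 188.52 mm². Checking containment: the cross-section at z = 10.5 is a subset of the cross-section at z = 8.5.

entirely on top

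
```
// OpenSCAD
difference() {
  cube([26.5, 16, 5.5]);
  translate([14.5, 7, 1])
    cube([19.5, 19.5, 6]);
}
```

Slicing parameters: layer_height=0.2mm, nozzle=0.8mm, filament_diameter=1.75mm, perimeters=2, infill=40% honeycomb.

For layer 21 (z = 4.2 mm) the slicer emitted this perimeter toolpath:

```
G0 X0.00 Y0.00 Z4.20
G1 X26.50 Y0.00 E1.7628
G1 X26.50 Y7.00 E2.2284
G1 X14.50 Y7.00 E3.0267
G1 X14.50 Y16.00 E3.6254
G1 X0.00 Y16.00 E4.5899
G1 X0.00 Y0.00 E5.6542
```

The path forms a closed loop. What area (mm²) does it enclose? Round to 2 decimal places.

316.00 mm²

Apply the shoelace formula to the sequence of (X, Y) vertices; enclosed area = 316.00 mm².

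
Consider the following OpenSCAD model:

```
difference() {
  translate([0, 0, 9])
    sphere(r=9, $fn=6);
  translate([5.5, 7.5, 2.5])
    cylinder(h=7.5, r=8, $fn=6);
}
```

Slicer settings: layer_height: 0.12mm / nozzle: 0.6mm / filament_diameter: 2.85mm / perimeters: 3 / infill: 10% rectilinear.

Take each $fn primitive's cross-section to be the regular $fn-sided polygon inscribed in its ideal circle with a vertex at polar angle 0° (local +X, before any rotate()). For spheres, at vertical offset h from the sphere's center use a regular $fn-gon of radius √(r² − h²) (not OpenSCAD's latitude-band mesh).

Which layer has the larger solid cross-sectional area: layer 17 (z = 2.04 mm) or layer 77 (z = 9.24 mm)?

Layer 17 (z = 2.04): the sphere: section is a regular 6-gon, circumradius = √(r²−h²) = √(9²−6.96²) = 5.706 (area = (6/2)·5.706²·sin(360°/6) = 84.59 mm²); the cylinder at (5.5, 7.5) is not intersected at this z (z outside [2.5, 10]); Subtracting the remaining from the first: none of the subtracted shapes is present at this height, so the r=9 sphere is unchanged — area = 84.59 mm². So its area = 84.59 mm². Layer 77 (z = 9.24): the r=9 sphere slices to a regular 6-gon of circumradius 8.997 (√(r²−h²) with h=0.24 from center) (area = (6/2)·8.997²·sin(360°/6) = 210.29 mm²); the cylinder at (5.5, 7.5): section is a regular 6-gon, circumradius r=8 (area = (6/2)·8.000²·sin(360°/6) = 166.28 mm²); Subtracting the remaining from the first: starting from the r=9 sphere (210.29 mm²), the r=8 cylinder at (5.5, 7.5) partially overlaps it — only the 51.69 mm² overlap (of its 166.28 mm²) is removed, clipping the outline — area = 158.60 mm². So its area = 158.60 mm². Layer 77 is larger (158.60 vs 84.59 mm²).

layer 77 (z = 9.24 mm)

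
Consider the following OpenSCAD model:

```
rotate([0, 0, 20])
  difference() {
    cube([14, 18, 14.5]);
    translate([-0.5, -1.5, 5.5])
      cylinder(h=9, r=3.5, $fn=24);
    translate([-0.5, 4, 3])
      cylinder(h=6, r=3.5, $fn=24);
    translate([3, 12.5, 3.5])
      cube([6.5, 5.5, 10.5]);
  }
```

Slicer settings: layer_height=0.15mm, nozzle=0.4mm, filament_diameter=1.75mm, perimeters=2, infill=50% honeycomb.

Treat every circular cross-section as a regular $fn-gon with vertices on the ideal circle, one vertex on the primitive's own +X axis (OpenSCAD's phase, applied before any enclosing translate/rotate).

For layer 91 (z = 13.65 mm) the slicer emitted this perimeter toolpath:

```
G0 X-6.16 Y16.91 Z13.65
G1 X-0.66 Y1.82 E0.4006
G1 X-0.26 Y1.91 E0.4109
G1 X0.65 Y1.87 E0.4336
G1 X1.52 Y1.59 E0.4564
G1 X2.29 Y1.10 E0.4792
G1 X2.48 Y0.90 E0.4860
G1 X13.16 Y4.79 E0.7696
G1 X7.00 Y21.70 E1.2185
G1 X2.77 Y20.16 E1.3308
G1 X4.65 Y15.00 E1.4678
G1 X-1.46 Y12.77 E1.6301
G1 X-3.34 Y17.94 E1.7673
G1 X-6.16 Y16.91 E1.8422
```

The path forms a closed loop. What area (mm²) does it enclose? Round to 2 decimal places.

Apply the shoelace formula to the sequence of (X, Y) vertices; enclosed area = 212.83 mm².

212.83 mm²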